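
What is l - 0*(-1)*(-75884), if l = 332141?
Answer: 332141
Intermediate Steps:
l - 0*(-1)*(-75884) = 332141 - 0*(-1)*(-75884) = 332141 - 0*(-75884) = 332141 - 1*0 = 332141 + 0 = 332141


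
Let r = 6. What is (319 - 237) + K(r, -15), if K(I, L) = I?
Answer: 88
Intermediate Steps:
(319 - 237) + K(r, -15) = (319 - 237) + 6 = 82 + 6 = 88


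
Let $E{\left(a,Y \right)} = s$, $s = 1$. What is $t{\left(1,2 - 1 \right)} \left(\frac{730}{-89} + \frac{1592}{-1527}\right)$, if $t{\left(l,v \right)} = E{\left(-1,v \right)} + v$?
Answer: $- \frac{2512796}{135903} \approx -18.49$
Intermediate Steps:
$E{\left(a,Y \right)} = 1$
$t{\left(l,v \right)} = 1 + v$
$t{\left(1,2 - 1 \right)} \left(\frac{730}{-89} + \frac{1592}{-1527}\right) = \left(1 + \left(2 - 1\right)\right) \left(\frac{730}{-89} + \frac{1592}{-1527}\right) = \left(1 + \left(2 - 1\right)\right) \left(730 \left(- \frac{1}{89}\right) + 1592 \left(- \frac{1}{1527}\right)\right) = \left(1 + 1\right) \left(- \frac{730}{89} - \frac{1592}{1527}\right) = 2 \left(- \frac{1256398}{135903}\right) = - \frac{2512796}{135903}$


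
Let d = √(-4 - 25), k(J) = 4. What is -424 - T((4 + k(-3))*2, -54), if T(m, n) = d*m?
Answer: -424 - 16*I*√29 ≈ -424.0 - 86.163*I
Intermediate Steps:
d = I*√29 (d = √(-29) = I*√29 ≈ 5.3852*I)
T(m, n) = I*m*√29 (T(m, n) = (I*√29)*m = I*m*√29)
-424 - T((4 + k(-3))*2, -54) = -424 - I*(4 + 4)*2*√29 = -424 - I*8*2*√29 = -424 - I*16*√29 = -424 - 16*I*√29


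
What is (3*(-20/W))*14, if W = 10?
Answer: -84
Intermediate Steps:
(3*(-20/W))*14 = (3*(-20/10))*14 = (3*(-20*⅒))*14 = (3*(-2))*14 = -6*14 = -84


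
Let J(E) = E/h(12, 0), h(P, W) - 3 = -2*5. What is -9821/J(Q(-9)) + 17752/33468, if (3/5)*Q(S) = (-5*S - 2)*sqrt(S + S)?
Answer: 4438/8367 - 68747*I*sqrt(2)/430 ≈ 0.53042 - 226.1*I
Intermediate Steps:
h(P, W) = -7 (h(P, W) = 3 - 2*5 = 3 - 10 = -7)
Q(S) = 5*sqrt(2)*sqrt(S)*(-2 - 5*S)/3 (Q(S) = 5*((-5*S - 2)*sqrt(S + S))/3 = 5*((-2 - 5*S)*sqrt(2*S))/3 = 5*((-2 - 5*S)*(sqrt(2)*sqrt(S)))/3 = 5*(sqrt(2)*sqrt(S)*(-2 - 5*S))/3 = 5*sqrt(2)*sqrt(S)*(-2 - 5*S)/3)
J(E) = -E/7 (J(E) = E/(-7) = E*(-1/7) = -E/7)
-9821/J(Q(-9)) + 17752/33468 = -9821*7*I*sqrt(2)/(10*(-2 - 5*(-9))) + 17752/33468 = -9821*7*I*sqrt(2)/(10*(-2 + 45)) + 17752*(1/33468) = -9821*7*I*sqrt(2)/430 + 4438/8367 = -68747*I*sqrt(2)/430 + 4438/8367 = 4438/8367 - 68747*I*sqrt(2)/430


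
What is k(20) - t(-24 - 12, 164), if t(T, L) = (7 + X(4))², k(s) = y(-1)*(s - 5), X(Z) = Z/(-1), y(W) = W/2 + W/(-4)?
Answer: -51/4 ≈ -12.750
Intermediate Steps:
y(W) = W/4 (y(W) = W*(½) + W*(-¼) = W/2 - W/4 = W/4)
X(Z) = -Z (X(Z) = Z*(-1) = -Z)
k(s) = 5/4 - s/4 (k(s) = ((¼)*(-1))*(s - 5) = -(-5 + s)/4 = 5/4 - s/4)
t(T, L) = 9 (t(T, L) = (7 - 1*4)² = (7 - 4)² = 3² = 9)
k(20) - t(-24 - 12, 164) = (5/4 - ¼*20) - 1*9 = (5/4 - 5) - 9 = -15/4 - 9 = -51/4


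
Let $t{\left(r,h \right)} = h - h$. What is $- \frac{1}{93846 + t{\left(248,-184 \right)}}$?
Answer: $- \frac{1}{93846} \approx -1.0656 \cdot 10^{-5}$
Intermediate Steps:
$t{\left(r,h \right)} = 0$
$- \frac{1}{93846 + t{\left(248,-184 \right)}} = - \frac{1}{93846 + 0} = - \frac{1}{93846}$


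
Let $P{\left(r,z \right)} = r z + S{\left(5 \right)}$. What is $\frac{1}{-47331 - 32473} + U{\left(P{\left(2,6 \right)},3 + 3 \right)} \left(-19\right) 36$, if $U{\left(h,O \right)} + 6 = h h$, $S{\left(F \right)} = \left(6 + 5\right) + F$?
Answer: $- \frac{42467858209}{79804} \approx -5.3215 \cdot 10^{5}$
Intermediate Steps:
$S{\left(F \right)} = 11 + F$
$P{\left(r,z \right)} = 16 + r z$ ($P{\left(r,z \right)} = r z + \left(11 + 5\right) = r z + 16 = 16 + r z$)
$U{\left(h,O \right)} = -6 + h^{2}$ ($U{\left(h,O \right)} = -6 + h h = -6 + h^{2}$)
$\frac{1}{-47331 - 32473} + U{\left(P{\left(2,6 \right)},3 + 3 \right)} \left(-19\right) 36 = \frac{1}{-47331 - 32473} + \left(-6 + \left(16 + 2 \cdot 6\right)^{2}\right) \left(-19\right) 36 = \frac{1}{-79804} + \left(-6 + \left(16 + 12\right)^{2}\right) \left(-19\right) 36 = - \frac{1}{79804} + \left(-6 + 28^{2}\right) \left(-19\right) 36 = - \frac{1}{79804} + \left(-6 + 784\right) \left(-19\right) 36 = - \frac{1}{79804} + 778 \left(-19\right) 36 = - \frac{1}{79804} - 532152 = - \frac{42467858209}{79804}$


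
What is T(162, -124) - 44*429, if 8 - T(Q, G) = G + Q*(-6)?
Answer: -17772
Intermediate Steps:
T(Q, G) = 8 - G + 6*Q (T(Q, G) = 8 - (G + Q*(-6)) = 8 - (G - 6*Q) = 8 + (-G + 6*Q) = 8 - G + 6*Q)
T(162, -124) - 44*429 = (8 - 1*(-124) + 6*162) - 44*429 = (8 + 124 + 972) - 1*18876 = 1104 - 18876 = -17772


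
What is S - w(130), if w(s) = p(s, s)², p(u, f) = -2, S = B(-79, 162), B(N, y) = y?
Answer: 158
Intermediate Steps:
S = 162
w(s) = 4 (w(s) = (-2)² = 4)
S - w(130) = 162 - 1*4 = 162 - 4 = 158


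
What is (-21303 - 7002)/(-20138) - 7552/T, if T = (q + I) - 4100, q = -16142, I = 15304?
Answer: 145926133/49720722 ≈ 2.9349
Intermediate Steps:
T = -4938 (T = (-16142 + 15304) - 4100 = -838 - 4100 = -4938)
(-21303 - 7002)/(-20138) - 7552/T = (-21303 - 7002)/(-20138) - 7552/(-4938) = -28305*(-1/20138) - 7552*(-1/4938) = 28305/20138 + 3776/2469 = 145926133/49720722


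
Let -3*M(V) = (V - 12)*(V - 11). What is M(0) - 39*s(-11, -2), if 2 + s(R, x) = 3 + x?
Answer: -5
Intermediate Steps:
s(R, x) = 1 + x (s(R, x) = -2 + (3 + x) = 1 + x)
M(V) = -(-12 + V)*(-11 + V)/3 (M(V) = -(V - 12)*(V - 11)/3 = -(-12 + V)*(-11 + V)/3)
M(0) - 39*s(-11, -2) = (-44 - ⅓*0² + (23/3)*0) - 39*(1 - 2) = (-44 - ⅓*0 + 0) - 39*(-1) = (-44 + 0 + 0) + 39 = -44 + 39 = -5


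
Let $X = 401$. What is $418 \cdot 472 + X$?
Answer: $197697$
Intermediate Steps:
$418 \cdot 472 + X = 418 \cdot 472 + 401 = 197296 + 401 = 197697$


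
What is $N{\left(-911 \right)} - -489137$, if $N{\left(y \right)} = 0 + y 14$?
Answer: $476383$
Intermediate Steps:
$N{\left(y \right)} = 14 y$ ($N{\left(y \right)} = 0 + 14 y = 14 y$)
$N{\left(-911 \right)} - -489137 = 14 \left(-911\right) - -489137 = -12754 + 489137 = 476383$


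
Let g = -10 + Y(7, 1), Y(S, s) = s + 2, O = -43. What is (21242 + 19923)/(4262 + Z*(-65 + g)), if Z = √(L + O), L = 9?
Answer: 17544523/1834090 + 148194*I*√34/917045 ≈ 9.5658 + 0.94228*I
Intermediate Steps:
Y(S, s) = 2 + s
g = -7 (g = -10 + (2 + 1) = -10 + 3 = -7)
Z = I*√34 (Z = √(9 - 43) = √(-34) = I*√34 ≈ 5.8309*I)
(21242 + 19923)/(4262 + Z*(-65 + g)) = (21242 + 19923)/(4262 + (I*√34)*(-65 - 7)) = 41165/(4262 + (I*√34)*(-72)) = 41165/(4262 - 72*I*√34)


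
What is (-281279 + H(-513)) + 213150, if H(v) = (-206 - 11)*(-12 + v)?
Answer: 45796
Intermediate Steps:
H(v) = 2604 - 217*v (H(v) = -217*(-12 + v) = 2604 - 217*v)
(-281279 + H(-513)) + 213150 = (-281279 + (2604 - 217*(-513))) + 213150 = (-281279 + (2604 + 111321)) + 213150 = (-281279 + 113925) + 213150 = -167354 + 213150 = 45796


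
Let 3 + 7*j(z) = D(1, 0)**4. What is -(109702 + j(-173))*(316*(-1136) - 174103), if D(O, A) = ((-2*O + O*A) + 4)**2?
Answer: 409493696193/7 ≈ 5.8499e+10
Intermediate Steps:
D(O, A) = (4 - 2*O + A*O)**2 (D(O, A) = ((-2*O + A*O) + 4)**2 = (4 - 2*O + A*O)**2)
j(z) = 253/7 (j(z) = -3/7 + ((4 - 2*1 + 0*1)**2)**4/7 = -3/7 + ((4 - 2 + 0)**2)**4/7 = -3/7 + (2**2)**4/7 = -3/7 + (1/7)*4**4 = -3/7 + (1/7)*256 = -3/7 + 256/7 = 253/7)
-(109702 + j(-173))*(316*(-1136) - 174103) = -(109702 + 253/7)*(316*(-1136) - 174103) = -768167*(-358976 - 174103)/7 = -768167*(-533079)/7 = -1*(-409493696193/7) = 409493696193/7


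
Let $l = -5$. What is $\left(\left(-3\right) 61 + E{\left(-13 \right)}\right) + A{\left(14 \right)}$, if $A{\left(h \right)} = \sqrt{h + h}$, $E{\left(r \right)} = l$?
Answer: $-188 + 2 \sqrt{7} \approx -182.71$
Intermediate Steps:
$E{\left(r \right)} = -5$
$A{\left(h \right)} = \sqrt{2} \sqrt{h}$ ($A{\left(h \right)} = \sqrt{2 h} = \sqrt{2} \sqrt{h}$)
$\left(\left(-3\right) 61 + E{\left(-13 \right)}\right) + A{\left(14 \right)} = \left(\left(-3\right) 61 - 5\right) + \sqrt{2} \sqrt{14} = \left(-183 - 5\right) + 2 \sqrt{7} = -188 + 2 \sqrt{7}$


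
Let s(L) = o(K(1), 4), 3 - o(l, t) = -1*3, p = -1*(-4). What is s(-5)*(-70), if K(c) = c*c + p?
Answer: -420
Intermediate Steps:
p = 4
K(c) = 4 + c² (K(c) = c*c + 4 = c² + 4 = 4 + c²)
o(l, t) = 6 (o(l, t) = 3 - (-1)*3 = 3 - 1*(-3) = 3 + 3 = 6)
s(L) = 6
s(-5)*(-70) = 6*(-70) = -420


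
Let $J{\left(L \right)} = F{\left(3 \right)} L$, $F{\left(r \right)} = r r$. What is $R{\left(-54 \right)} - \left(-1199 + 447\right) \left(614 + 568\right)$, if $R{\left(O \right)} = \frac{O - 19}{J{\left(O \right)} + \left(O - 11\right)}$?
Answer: $\frac{489764137}{551} \approx 8.8886 \cdot 10^{5}$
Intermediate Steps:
$F{\left(r \right)} = r^{2}$
$J{\left(L \right)} = 9 L$ ($J{\left(L \right)} = 3^{2} L = 9 L$)
$R{\left(O \right)} = \frac{-19 + O}{-11 + 10 O}$ ($R{\left(O \right)} = \frac{O - 19}{9 O + \left(O - 11\right)} = \frac{-19 + O}{9 O + \left(-11 + O\right)} = \frac{-19 + O}{-11 + 10 O}$)
$R{\left(-54 \right)} - \left(-1199 + 447\right) \left(614 + 568\right) = \frac{-19 - 54}{-11 + 10 \left(-54\right)} - \left(-1199 + 447\right) \left(614 + 568\right) = \frac{1}{-11 - 540} \left(-73\right) - \left(-752\right) 1182 = \frac{1}{-551} \left(-73\right) - -888864 = \left(- \frac{1}{551}\right) \left(-73\right) + 888864 = \frac{73}{551} + 888864 = \frac{489764137}{551}$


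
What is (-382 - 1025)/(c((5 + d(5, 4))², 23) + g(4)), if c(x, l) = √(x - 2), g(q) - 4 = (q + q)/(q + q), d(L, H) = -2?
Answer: -2345/6 + 469*√7/6 ≈ -184.02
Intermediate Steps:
g(q) = 5 (g(q) = 4 + (q + q)/(q + q) = 4 + (2*q)/((2*q)) = 4 + (2*q)*(1/(2*q)) = 4 + 1 = 5)
c(x, l) = √(-2 + x)
(-382 - 1025)/(c((5 + d(5, 4))², 23) + g(4)) = (-382 - 1025)/(√(-2 + (5 - 2)²) + 5) = -1407/(√(-2 + 3²) + 5) = -1407/(√(-2 + 9) + 5) = -1407/(√7 + 5) = -1407/(5 + √7)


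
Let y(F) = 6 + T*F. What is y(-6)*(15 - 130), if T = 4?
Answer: 2070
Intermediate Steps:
y(F) = 6 + 4*F
y(-6)*(15 - 130) = (6 + 4*(-6))*(15 - 130) = (6 - 24)*(-115) = -18*(-115) = 2070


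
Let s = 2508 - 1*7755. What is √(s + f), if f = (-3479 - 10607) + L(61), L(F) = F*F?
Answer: 2*I*√3903 ≈ 124.95*I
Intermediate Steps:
L(F) = F²
f = -10365 (f = (-3479 - 10607) + 61² = -14086 + 3721 = -10365)
s = -5247 (s = 2508 - 7755 = -5247)
√(s + f) = √(-5247 - 10365) = √(-15612) = 2*I*√3903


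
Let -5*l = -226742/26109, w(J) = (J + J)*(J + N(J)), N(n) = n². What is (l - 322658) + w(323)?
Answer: 8783398627772/130545 ≈ 6.7283e+7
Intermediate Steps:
w(J) = 2*J*(J + J²) (w(J) = (J + J)*(J + J²) = (2*J)*(J + J²) = 2*J*(J + J²))
l = 226742/130545 (l = -(-226742)/(5*26109) = -⅕*(-226742/26109) = 226742/130545 ≈ 1.7369)
(l - 322658) + w(323) = (226742/130545 - 322658) + 2*323²*(1 + 323) = -42121161868/130545 + 2*104329*324 = -42121161868/130545 + 67605192 = 8783398627772/130545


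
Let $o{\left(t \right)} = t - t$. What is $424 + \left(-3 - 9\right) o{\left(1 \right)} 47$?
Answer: $424$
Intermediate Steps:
$o{\left(t \right)} = 0$
$424 + \left(-3 - 9\right) o{\left(1 \right)} 47 = 424 + \left(-3 - 9\right) 0 \cdot 47 = 424 + \left(-12\right) 0 \cdot 47 = 424 + 0 \cdot 47 = 424 + 0 = 424$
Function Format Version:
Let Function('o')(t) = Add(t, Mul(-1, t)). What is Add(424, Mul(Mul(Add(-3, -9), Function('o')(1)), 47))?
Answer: 424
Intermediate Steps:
Function('o')(t) = 0
Add(424, Mul(Mul(Add(-3, -9), Function('o')(1)), 47)) = Add(424, Mul(Mul(Add(-3, -9), 0), 47)) = Add(424, Mul(Mul(-12, 0), 47)) = Add(424, Mul(0, 47)) = Add(424, 0) = 424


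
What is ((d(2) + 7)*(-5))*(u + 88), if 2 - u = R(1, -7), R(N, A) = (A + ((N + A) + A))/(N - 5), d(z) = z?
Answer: -3825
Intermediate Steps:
R(N, A) = (N + 3*A)/(-5 + N) (R(N, A) = (A + ((A + N) + A))/(-5 + N) = (A + (N + 2*A))/(-5 + N) = (N + 3*A)/(-5 + N))
u = -3 (u = 2 - (1 + 3*(-7))/(-5 + 1) = 2 - (1 - 21)/(-4) = 2 - (-1)*(-20)/4 = 2 - 1*5 = 2 - 5 = -3)
((d(2) + 7)*(-5))*(u + 88) = ((2 + 7)*(-5))*(-3 + 88) = (9*(-5))*85 = -45*85 = -3825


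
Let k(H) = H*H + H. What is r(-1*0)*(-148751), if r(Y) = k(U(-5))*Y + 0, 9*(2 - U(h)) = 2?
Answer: 0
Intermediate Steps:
U(h) = 16/9 (U(h) = 2 - ⅑*2 = 2 - 2/9 = 16/9)
k(H) = H + H² (k(H) = H² + H = H + H²)
r(Y) = 400*Y/81 (r(Y) = (16*(1 + 16/9)/9)*Y + 0 = ((16/9)*(25/9))*Y + 0 = 400*Y/81 + 0 = 400*Y/81)
r(-1*0)*(-148751) = (400*(-1*0)/81)*(-148751) = ((400/81)*0)*(-148751) = 0*(-148751) = 0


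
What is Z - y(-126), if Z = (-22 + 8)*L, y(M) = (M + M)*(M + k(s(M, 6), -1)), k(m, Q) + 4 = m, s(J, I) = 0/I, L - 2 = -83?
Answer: -31626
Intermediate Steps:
L = -81 (L = 2 - 83 = -81)
s(J, I) = 0
k(m, Q) = -4 + m
y(M) = 2*M*(-4 + M) (y(M) = (M + M)*(M + (-4 + 0)) = (2*M)*(M - 4) = (2*M)*(-4 + M) = 2*M*(-4 + M))
Z = 1134 (Z = (-22 + 8)*(-81) = -14*(-81) = 1134)
Z - y(-126) = 1134 - 2*(-126)*(-4 - 126) = 1134 - 2*(-126)*(-130) = 1134 - 1*32760 = 1134 - 32760 = -31626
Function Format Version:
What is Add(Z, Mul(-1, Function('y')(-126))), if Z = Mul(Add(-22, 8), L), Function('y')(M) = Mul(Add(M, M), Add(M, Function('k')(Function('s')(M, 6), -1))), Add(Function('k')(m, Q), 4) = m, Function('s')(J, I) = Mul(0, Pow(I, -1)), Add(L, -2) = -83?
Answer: -31626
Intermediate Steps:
L = -81 (L = Add(2, -83) = -81)
Function('s')(J, I) = 0
Function('k')(m, Q) = Add(-4, m)
Function('y')(M) = Mul(2, M, Add(-4, M)) (Function('y')(M) = Mul(Add(M, M), Add(M, Add(-4, 0))) = Mul(Mul(2, M), Add(M, -4)) = Mul(Mul(2, M), Add(-4, M)) = Mul(2, M, Add(-4, M)))
Z = 1134 (Z = Mul(Add(-22, 8), -81) = Mul(-14, -81) = 1134)
Add(Z, Mul(-1, Function('y')(-126))) = Add(1134, Mul(-1, Mul(2, -126, Add(-4, -126)))) = Add(1134, Mul(-1, Mul(2, -126, -130))) = Add(1134, Mul(-1, 32760)) = Add(1134, -32760) = -31626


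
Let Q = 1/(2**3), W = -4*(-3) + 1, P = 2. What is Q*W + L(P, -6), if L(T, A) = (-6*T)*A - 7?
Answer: 533/8 ≈ 66.625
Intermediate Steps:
W = 13 (W = 12 + 1 = 13)
Q = 1/8 ≈ 0.12500
L(T, A) = -7 - 6*A*T (L(T, A) = -6*A*T - 7 = -7 - 6*A*T)
Q*W + L(P, -6) = (1/8)*13 + (-7 - 6*(-6)*2) = 13/8 + (-7 + 72) = 13/8 + 65 = 533/8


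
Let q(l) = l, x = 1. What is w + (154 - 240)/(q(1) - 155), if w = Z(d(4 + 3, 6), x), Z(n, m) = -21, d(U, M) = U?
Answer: -1574/77 ≈ -20.442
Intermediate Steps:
w = -21
w + (154 - 240)/(q(1) - 155) = -21 + (154 - 240)/(1 - 155) = -21 - 86/(-154) = -21 - 86*(-1/154) = -21 + 43/77 = -1574/77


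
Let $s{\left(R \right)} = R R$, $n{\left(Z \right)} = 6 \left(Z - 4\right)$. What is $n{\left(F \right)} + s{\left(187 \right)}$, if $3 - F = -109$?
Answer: $35617$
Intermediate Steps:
$F = 112$ ($F = 3 - -109 = 3 + 109 = 112$)
$n{\left(Z \right)} = -24 + 6 Z$ ($n{\left(Z \right)} = 6 \left(-4 + Z\right) = -24 + 6 Z$)
$s{\left(R \right)} = R^{2}$
$n{\left(F \right)} + s{\left(187 \right)} = \left(-24 + 6 \cdot 112\right) + 187^{2} = \left(-24 + 672\right) + 34969 = 648 + 34969 = 35617$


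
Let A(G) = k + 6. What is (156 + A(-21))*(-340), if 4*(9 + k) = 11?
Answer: -52955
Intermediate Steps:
k = -25/4 (k = -9 + (¼)*11 = -9 + 11/4 = -25/4 ≈ -6.2500)
A(G) = -¼ (A(G) = -25/4 + 6 = -¼)
(156 + A(-21))*(-340) = (156 - ¼)*(-340) = (623/4)*(-340) = -52955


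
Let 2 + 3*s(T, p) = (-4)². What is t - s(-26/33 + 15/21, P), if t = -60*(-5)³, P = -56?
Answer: 22486/3 ≈ 7495.3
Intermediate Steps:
s(T, p) = 14/3 (s(T, p) = -⅔ + (⅓)*(-4)² = -⅔ + (⅓)*16 = -⅔ + 16/3 = 14/3)
t = 7500 (t = -60*(-125) = 7500)
t - s(-26/33 + 15/21, P) = 7500 - 1*14/3 = 7500 - 14/3 = 22486/3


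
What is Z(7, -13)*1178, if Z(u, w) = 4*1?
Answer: 4712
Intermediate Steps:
Z(u, w) = 4
Z(7, -13)*1178 = 4*1178 = 4712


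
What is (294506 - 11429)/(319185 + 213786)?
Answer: 31453/59219 ≈ 0.53113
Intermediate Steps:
(294506 - 11429)/(319185 + 213786) = 283077/532971 = 283077*(1/532971) = 31453/59219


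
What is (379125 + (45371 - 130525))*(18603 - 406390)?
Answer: -113998132177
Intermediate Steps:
(379125 + (45371 - 130525))*(18603 - 406390) = (379125 - 85154)*(-387787) = 293971*(-387787) = -113998132177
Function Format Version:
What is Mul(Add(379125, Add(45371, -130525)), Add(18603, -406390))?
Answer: -113998132177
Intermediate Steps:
Mul(Add(379125, Add(45371, -130525)), Add(18603, -406390)) = Mul(Add(379125, -85154), -387787) = Mul(293971, -387787) = -113998132177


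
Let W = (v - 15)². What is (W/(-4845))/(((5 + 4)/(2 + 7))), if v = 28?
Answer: -169/4845 ≈ -0.034881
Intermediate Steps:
W = 169 (W = (28 - 15)² = 13² = 169)
(W/(-4845))/(((5 + 4)/(2 + 7))) = (169/(-4845))/(((5 + 4)/(2 + 7))) = (169*(-1/4845))/((9/9)) = -169/(4845*1) = -169/4845/1 = -169/4845*1 = -169/4845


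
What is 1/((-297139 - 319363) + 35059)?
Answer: -1/581443 ≈ -1.7199e-6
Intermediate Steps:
1/((-297139 - 319363) + 35059) = 1/(-616502 + 35059) = 1/(-581443) = -1/581443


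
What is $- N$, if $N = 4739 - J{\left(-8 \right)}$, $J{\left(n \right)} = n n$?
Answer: $-4675$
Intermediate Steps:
$J{\left(n \right)} = n^{2}$
$N = 4675$ ($N = 4739 - \left(-8\right)^{2} = 4739 - 64 = 4675$)
$- N = \left(-1\right) 4675 = -4675$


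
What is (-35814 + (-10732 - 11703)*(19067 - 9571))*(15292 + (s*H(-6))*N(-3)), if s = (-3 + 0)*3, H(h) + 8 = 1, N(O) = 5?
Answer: -3325517304418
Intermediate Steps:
H(h) = -7 (H(h) = -8 + 1 = -7)
s = -9 (s = -3*3 = -9)
(-35814 + (-10732 - 11703)*(19067 - 9571))*(15292 + (s*H(-6))*N(-3)) = (-35814 + (-10732 - 11703)*(19067 - 9571))*(15292 - 9*(-7)*5) = (-35814 - 22435*9496)*(15292 + 63*5) = (-35814 - 213042760)*(15292 + 315) = -213078574*15607 = -3325517304418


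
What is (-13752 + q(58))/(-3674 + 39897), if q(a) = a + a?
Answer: -13636/36223 ≈ -0.37645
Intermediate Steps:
q(a) = 2*a
(-13752 + q(58))/(-3674 + 39897) = (-13752 + 2*58)/(-3674 + 39897) = (-13752 + 116)/36223 = -13636*1/36223 = -13636/36223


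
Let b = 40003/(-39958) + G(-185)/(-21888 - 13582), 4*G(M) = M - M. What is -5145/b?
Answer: 205583910/40003 ≈ 5139.2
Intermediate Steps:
G(M) = 0 (G(M) = (M - M)/4 = (¼)*0 = 0)
b = -40003/39958 (b = 40003/(-39958) + 0/(-21888 - 13582) = 40003*(-1/39958) + 0/(-35470) = -40003/39958 + 0*(-1/35470) = -40003/39958 + 0 = -40003/39958 ≈ -1.0011)
-5145/b = -5145/(-40003/39958) = -5145*(-39958/40003) = 205583910/40003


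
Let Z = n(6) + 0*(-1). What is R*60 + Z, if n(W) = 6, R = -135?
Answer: -8094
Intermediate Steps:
Z = 6 (Z = 6 + 0*(-1) = 6 + 0 = 6)
R*60 + Z = -135*60 + 6 = -8100 + 6 = -8094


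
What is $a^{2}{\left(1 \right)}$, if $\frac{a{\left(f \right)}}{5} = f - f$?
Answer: $0$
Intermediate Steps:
$a{\left(f \right)} = 0$ ($a{\left(f \right)} = 5 \left(f - f\right) = 5 \cdot 0 = 0$)
$a^{2}{\left(1 \right)} = 0^{2} = 0$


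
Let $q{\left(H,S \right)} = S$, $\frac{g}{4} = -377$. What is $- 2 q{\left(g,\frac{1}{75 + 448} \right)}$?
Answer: $- \frac{2}{523} \approx -0.0038241$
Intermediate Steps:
$g = -1508$ ($g = 4 \left(-377\right) = -1508$)
$- 2 q{\left(g,\frac{1}{75 + 448} \right)} = - \frac{2}{75 + 448} = - \frac{2}{523}$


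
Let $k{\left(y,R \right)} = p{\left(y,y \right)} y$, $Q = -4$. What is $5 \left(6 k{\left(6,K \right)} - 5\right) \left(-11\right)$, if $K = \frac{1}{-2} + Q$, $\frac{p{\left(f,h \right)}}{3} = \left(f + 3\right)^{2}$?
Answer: $-480865$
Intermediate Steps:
$p{\left(f,h \right)} = 3 \left(3 + f\right)^{2}$ ($p{\left(f,h \right)} = 3 \left(f + 3\right)^{2} = 3 \left(3 + f\right)^{2}$)
$K = - \frac{9}{2}$ ($K = \frac{1}{-2} - 4 = - \frac{1}{2} - 4 = - \frac{9}{2} \approx -4.5$)
$k{\left(y,R \right)} = 3 y \left(3 + y\right)^{2}$ ($k{\left(y,R \right)} = 3 \left(3 + y\right)^{2} y = 3 y \left(3 + y\right)^{2}$)
$5 \left(6 k{\left(6,K \right)} - 5\right) \left(-11\right) = 5 \left(6 \cdot 3 \cdot 6 \left(3 + 6\right)^{2} - 5\right) \left(-11\right) = 5 \left(6 \cdot 3 \cdot 6 \cdot 9^{2} - 5\right) \left(-11\right) = 5 \left(6 \cdot 3 \cdot 6 \cdot 81 - 5\right) \left(-11\right) = 5 \left(6 \cdot 1458 - 5\right) \left(-11\right) = 5 \left(8748 - 5\right) \left(-11\right) = 5 \cdot 8743 \left(-11\right) = 43715 \left(-11\right) = -480865$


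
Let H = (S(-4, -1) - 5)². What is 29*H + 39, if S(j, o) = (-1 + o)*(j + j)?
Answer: 3548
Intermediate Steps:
S(j, o) = 2*j*(-1 + o) (S(j, o) = (-1 + o)*(2*j) = 2*j*(-1 + o))
H = 121 (H = (2*(-4)*(-1 - 1) - 5)² = (2*(-4)*(-2) - 5)² = (16 - 5)² = 11² = 121)
29*H + 39 = 29*121 + 39 = 3509 + 39 = 3548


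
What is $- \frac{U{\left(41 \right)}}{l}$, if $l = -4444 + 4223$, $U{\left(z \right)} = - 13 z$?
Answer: $- \frac{41}{17} \approx -2.4118$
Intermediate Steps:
$l = -221$
$- \frac{U{\left(41 \right)}}{l} = - \frac{\left(-13\right) 41}{-221} = - \frac{\left(-533\right) \left(-1\right)}{221} = \left(-1\right) \frac{41}{17} = - \frac{41}{17}$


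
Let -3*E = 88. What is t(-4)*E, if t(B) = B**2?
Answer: -1408/3 ≈ -469.33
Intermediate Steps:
E = -88/3 (E = -1/3*88 = -88/3 ≈ -29.333)
t(-4)*E = (-4)**2*(-88/3) = 16*(-88/3) = -1408/3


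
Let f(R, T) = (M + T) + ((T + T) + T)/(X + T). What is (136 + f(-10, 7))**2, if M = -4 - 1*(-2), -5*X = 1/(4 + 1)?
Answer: 69772609/3364 ≈ 20741.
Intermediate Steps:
X = -1/25 (X = -1/(5*(4 + 1)) = -1/5/5 = -1/5*1/5 = -1/25 ≈ -0.040000)
M = -2 (M = -4 + 2 = -2)
f(R, T) = -2 + T + 3*T/(-1/25 + T) (f(R, T) = (-2 + T) + ((T + T) + T)/(-1/25 + T) = (-2 + T) + (2*T + T)/(-1/25 + T) = (-2 + T) + (3*T)/(-1/25 + T) = (-2 + T) + 3*T/(-1/25 + T) = -2 + T + 3*T/(-1/25 + T))
(136 + f(-10, 7))**2 = (136 + (2 + 24*7 + 25*7**2)/(-1 + 25*7))**2 = (136 + (2 + 168 + 25*49)/(-1 + 175))**2 = (136 + (2 + 168 + 1225)/174)**2 = (136 + (1/174)*1395)**2 = (136 + 465/58)**2 = (8353/58)**2 = 69772609/3364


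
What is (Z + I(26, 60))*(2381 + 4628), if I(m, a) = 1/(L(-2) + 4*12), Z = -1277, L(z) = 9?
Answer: -510171092/57 ≈ -8.9504e+6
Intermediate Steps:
I(m, a) = 1/57 (I(m, a) = 1/(9 + 4*12) = 1/(9 + 48) = 1/57)
(Z + I(26, 60))*(2381 + 4628) = (-1277 + 1/57)*(2381 + 4628) = -72788/57*7009 = -510171092/57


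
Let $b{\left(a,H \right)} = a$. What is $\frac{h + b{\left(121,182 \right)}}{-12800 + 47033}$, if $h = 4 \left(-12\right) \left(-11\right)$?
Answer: $\frac{649}{34233} \approx 0.018958$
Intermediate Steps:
$h = 528$ ($h = \left(-48\right) \left(-11\right) = 528$)
$\frac{h + b{\left(121,182 \right)}}{-12800 + 47033} = \frac{528 + 121}{-12800 + 47033} = \frac{649}{34233}$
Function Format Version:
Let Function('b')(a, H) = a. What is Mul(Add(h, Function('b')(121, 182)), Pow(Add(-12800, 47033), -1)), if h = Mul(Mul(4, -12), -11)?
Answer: Rational(649, 34233) ≈ 0.018958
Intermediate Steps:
h = 528 (h = Mul(-48, -11) = 528)
Mul(Add(h, Function('b')(121, 182)), Pow(Add(-12800, 47033), -1)) = Mul(Add(528, 121), Pow(Add(-12800, 47033), -1)) = Mul(649, Pow(34233, -1)) = Mul(649, Rational(1, 34233)) = Rational(649, 34233)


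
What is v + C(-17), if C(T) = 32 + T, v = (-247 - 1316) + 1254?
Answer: -294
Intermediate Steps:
v = -309 (v = -1563 + 1254 = -309)
v + C(-17) = -309 + (32 - 17) = -309 + 15 = -294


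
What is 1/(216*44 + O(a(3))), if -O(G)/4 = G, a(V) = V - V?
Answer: 1/9504 ≈ 0.00010522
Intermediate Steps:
a(V) = 0
O(G) = -4*G
1/(216*44 + O(a(3))) = 1/(216*44 - 4*0) = 1/(9504 + 0) = 1/9504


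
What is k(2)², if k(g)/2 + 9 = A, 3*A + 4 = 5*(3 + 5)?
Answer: 36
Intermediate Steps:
A = 12 (A = -4/3 + (5*(3 + 5))/3 = -4/3 + (5*8)/3 = -4/3 + (⅓)*40 = -4/3 + 40/3 = 12)
k(g) = 6 (k(g) = -18 + 2*12 = -18 + 24 = 6)
k(2)² = 6² = 36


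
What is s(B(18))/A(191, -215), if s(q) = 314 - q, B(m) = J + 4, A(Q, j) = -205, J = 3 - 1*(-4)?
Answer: -303/205 ≈ -1.4780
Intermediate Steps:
J = 7 (J = 3 + 4 = 7)
B(m) = 11 (B(m) = 7 + 4 = 11)
s(B(18))/A(191, -215) = (314 - 1*11)/(-205) = (314 - 11)*(-1/205) = 303*(-1/205) = -303/205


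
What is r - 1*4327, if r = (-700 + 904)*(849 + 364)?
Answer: 243125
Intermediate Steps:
r = 247452 (r = 204*1213 = 247452)
r - 1*4327 = 247452 - 1*4327 = 247452 - 4327 = 243125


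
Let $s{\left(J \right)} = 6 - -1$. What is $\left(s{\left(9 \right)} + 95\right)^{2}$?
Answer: $10404$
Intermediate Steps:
$s{\left(J \right)} = 7$ ($s{\left(J \right)} = 6 + 1 = 7$)
$\left(s{\left(9 \right)} + 95\right)^{2} = \left(7 + 95\right)^{2} = 102^{2} = 10404$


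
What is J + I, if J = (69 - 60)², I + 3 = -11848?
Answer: -11770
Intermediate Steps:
I = -11851 (I = -3 - 11848 = -11851)
J = 81 (J = 9² = 81)
J + I = 81 - 11851 = -11770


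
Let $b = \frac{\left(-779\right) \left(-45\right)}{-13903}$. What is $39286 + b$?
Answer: $\frac{546158203}{13903} \approx 39284.0$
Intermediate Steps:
$b = - \frac{35055}{13903}$ ($b = 35055 \left(- \frac{1}{13903}\right) = - \frac{35055}{13903} \approx -2.5214$)
$39286 + b = 39286 - \frac{35055}{13903} = \frac{546158203}{13903}$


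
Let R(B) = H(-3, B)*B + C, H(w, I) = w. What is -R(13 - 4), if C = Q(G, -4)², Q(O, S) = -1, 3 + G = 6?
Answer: 26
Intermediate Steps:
G = 3 (G = -3 + 6 = 3)
C = 1 (C = (-1)² = 1)
R(B) = 1 - 3*B (R(B) = -3*B + 1 = 1 - 3*B)
-R(13 - 4) = -(1 - 3*(13 - 4)) = -(1 - 3*9) = -(1 - 27) = -1*(-26) = 26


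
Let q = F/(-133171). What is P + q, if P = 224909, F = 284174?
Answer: 29951072265/133171 ≈ 2.2491e+5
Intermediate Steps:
q = -284174/133171 (q = 284174/(-133171) = 284174*(-1/133171) = -284174/133171 ≈ -2.1339)
P + q = 224909 - 284174/133171 = 29951072265/133171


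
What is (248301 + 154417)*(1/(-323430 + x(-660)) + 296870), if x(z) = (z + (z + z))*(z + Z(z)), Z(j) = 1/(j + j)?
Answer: 235133748255611816/1966743 ≈ 1.1955e+11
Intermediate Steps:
Z(j) = 1/(2*j)
x(z) = 3*z*(z + 1/(2*z)) (x(z) = (z + (z + z))*(z + 1/(2*z)) = (z + 2*z)*(z + 1/(2*z)) = (3*z)*(z + 1/(2*z)) = 3*z*(z + 1/(2*z)))
(248301 + 154417)*(1/(-323430 + x(-660)) + 296870) = (248301 + 154417)*(1/(-323430 + (3/2 + 3*(-660)²)) + 296870) = 402718*(1/(-323430 + (3/2 + 3*435600)) + 296870) = 402718*(1/(-323430 + (3/2 + 1306800)) + 296870) = 402718*(1/(-323430 + 2613603/2) + 296870) = 402718*(1/(1966743/2) + 296870) = 402718*(2/1966743 + 296870) = 402718*(583866994412/1966743) = 235133748255611816/1966743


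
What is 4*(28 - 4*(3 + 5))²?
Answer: 64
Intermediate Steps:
4*(28 - 4*(3 + 5))² = 4*(28 - 4*8)² = 4*(28 - 32)² = 4*(-4)² = 4*16 = 64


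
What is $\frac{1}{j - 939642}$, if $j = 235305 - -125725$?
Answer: $- \frac{1}{578612} \approx -1.7283 \cdot 10^{-6}$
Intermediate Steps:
$j = 361030$ ($j = 235305 + 125725 = 361030$)
$\frac{1}{j - 939642} = \frac{1}{361030 - 939642} = \frac{1}{-578612} = - \frac{1}{578612}$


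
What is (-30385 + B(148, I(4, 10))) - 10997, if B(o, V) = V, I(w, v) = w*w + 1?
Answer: -41365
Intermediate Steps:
I(w, v) = 1 + w**2 (I(w, v) = w**2 + 1 = 1 + w**2)
(-30385 + B(148, I(4, 10))) - 10997 = (-30385 + (1 + 4**2)) - 10997 = (-30385 + (1 + 16)) - 10997 = (-30385 + 17) - 10997 = -30368 - 10997 = -41365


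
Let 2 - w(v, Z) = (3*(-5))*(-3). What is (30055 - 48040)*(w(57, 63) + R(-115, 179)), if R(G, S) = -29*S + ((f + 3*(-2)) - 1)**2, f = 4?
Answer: 93971625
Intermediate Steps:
w(v, Z) = -43 (w(v, Z) = 2 - 3*(-5)*(-3) = 2 - (-15)*(-3) = 2 - 1*45 = 2 - 45 = -43)
R(G, S) = 9 - 29*S (R(G, S) = -29*S + ((4 + 3*(-2)) - 1)**2 = -29*S + ((4 - 6) - 1)**2 = -29*S + (-2 - 1)**2 = -29*S + (-3)**2 = -29*S + 9 = 9 - 29*S)
(30055 - 48040)*(w(57, 63) + R(-115, 179)) = (30055 - 48040)*(-43 + (9 - 29*179)) = -17985*(-43 + (9 - 5191)) = -17985*(-43 - 5182) = -17985*(-5225) = 93971625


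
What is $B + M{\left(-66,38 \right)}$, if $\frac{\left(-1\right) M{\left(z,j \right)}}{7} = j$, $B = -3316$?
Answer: $-3582$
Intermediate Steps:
$M{\left(z,j \right)} = - 7 j$
$B + M{\left(-66,38 \right)} = -3316 - 266 = -3582$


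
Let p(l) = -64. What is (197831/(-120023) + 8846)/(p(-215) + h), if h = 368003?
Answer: 1061525627/44161142597 ≈ 0.024038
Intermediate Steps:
(197831/(-120023) + 8846)/(p(-215) + h) = (197831/(-120023) + 8846)/(-64 + 368003) = (197831*(-1/120023) + 8846)/367939 = (-197831/120023 + 8846)*(1/367939) = (1061525627/120023)*(1/367939) = 1061525627/44161142597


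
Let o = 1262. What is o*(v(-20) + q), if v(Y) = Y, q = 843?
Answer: 1038626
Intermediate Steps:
o*(v(-20) + q) = 1262*(-20 + 843) = 1262*823 = 1038626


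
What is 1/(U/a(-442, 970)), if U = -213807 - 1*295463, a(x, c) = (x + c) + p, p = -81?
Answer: -447/509270 ≈ -0.00087773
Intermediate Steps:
a(x, c) = -81 + c + x (a(x, c) = (x + c) - 81 = (c + x) - 81 = -81 + c + x)
U = -509270 (U = -213807 - 295463 = -509270)
1/(U/a(-442, 970)) = 1/(-509270/(-81 + 970 - 442)) = 1/(-509270/447) = -447/509270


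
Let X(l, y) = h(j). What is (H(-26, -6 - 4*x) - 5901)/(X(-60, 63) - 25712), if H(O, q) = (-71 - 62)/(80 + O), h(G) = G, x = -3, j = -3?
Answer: 318787/1388610 ≈ 0.22957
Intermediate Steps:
X(l, y) = -3
H(O, q) = -133/(80 + O)
(H(-26, -6 - 4*x) - 5901)/(X(-60, 63) - 25712) = (-133/(80 - 26) - 5901)/(-3 - 25712) = (-133/54 - 5901)/(-25715) = (-133*1/54 - 5901)*(-1/25715) = (-133/54 - 5901)*(-1/25715) = -318787/54*(-1/25715) = 318787/1388610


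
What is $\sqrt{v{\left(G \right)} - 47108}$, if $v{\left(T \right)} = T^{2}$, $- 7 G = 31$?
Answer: $\frac{i \sqrt{2307331}}{7} \approx 217.0 i$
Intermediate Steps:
$G = - \frac{31}{7}$ ($G = \left(- \frac{1}{7}\right) 31 = - \frac{31}{7} \approx -4.4286$)
$\sqrt{v{\left(G \right)} - 47108} = \sqrt{\left(- \frac{31}{7}\right)^{2} - 47108} = \sqrt{\frac{961}{49} - 47108} = \sqrt{- \frac{2307331}{49}} = \frac{i \sqrt{2307331}}{7}$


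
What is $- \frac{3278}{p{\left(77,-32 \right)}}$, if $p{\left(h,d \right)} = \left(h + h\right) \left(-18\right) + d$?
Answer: $\frac{1639}{1402} \approx 1.169$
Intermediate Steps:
$p{\left(h,d \right)} = d - 36 h$ ($p{\left(h,d \right)} = 2 h \left(-18\right) + d = - 36 h + d = d - 36 h$)
$- \frac{3278}{p{\left(77,-32 \right)}} = - \frac{3278}{-32 - 2772} = - \frac{3278}{-2804} = \left(-3278\right) \left(- \frac{1}{2804}\right) = \frac{1639}{1402}$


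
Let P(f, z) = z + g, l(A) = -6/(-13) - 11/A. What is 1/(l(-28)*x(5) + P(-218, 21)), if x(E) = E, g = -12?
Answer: 364/4831 ≈ 0.075347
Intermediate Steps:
l(A) = 6/13 - 11/A (l(A) = -6*(-1/13) - 11/A = 6/13 - 11/A)
P(f, z) = -12 + z (P(f, z) = z - 12 = -12 + z)
1/(l(-28)*x(5) + P(-218, 21)) = 1/((6/13 - 11/(-28))*5 + (-12 + 21)) = 1/((6/13 - 11*(-1/28))*5 + 9) = 1/((6/13 + 11/28)*5 + 9) = 1/((311/364)*5 + 9) = 1/(1555/364 + 9) = 1/(4831/364) = 364/4831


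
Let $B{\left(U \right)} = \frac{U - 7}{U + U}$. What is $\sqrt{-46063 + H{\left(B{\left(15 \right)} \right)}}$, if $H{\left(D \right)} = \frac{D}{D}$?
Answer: $3 i \sqrt{5118} \approx 214.62 i$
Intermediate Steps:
$B{\left(U \right)} = \frac{-7 + U}{2 U}$
$H{\left(D \right)} = 1$
$\sqrt{-46063 + H{\left(B{\left(15 \right)} \right)}} = \sqrt{-46063 + 1} = \sqrt{-46062} = 3 i \sqrt{5118}$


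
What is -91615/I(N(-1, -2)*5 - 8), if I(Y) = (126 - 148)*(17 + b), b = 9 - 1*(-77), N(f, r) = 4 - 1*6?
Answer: 91615/2266 ≈ 40.430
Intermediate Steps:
N(f, r) = -2 (N(f, r) = 4 - 6 = -2)
b = 86 (b = 9 + 77 = 86)
I(Y) = -2266 (I(Y) = (126 - 148)*(17 + 86) = -22*103 = -2266)
-91615/I(N(-1, -2)*5 - 8) = -91615/(-2266) = -91615*(-1/2266) = 91615/2266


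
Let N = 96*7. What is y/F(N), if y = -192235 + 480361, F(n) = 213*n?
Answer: 16007/7952 ≈ 2.0130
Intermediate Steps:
N = 672
y = 288126
y/F(N) = 288126/((213*672)) = 288126/143136 = 288126*(1/143136) = 16007/7952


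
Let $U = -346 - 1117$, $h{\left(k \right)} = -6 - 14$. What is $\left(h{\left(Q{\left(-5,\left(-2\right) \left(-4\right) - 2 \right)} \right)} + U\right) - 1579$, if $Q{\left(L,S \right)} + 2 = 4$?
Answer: $-3062$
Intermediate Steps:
$Q{\left(L,S \right)} = 2$ ($Q{\left(L,S \right)} = -2 + 4 = 2$)
$h{\left(k \right)} = -20$
$U = -1463$
$\left(h{\left(Q{\left(-5,\left(-2\right) \left(-4\right) - 2 \right)} \right)} + U\right) - 1579 = \left(-20 - 1463\right) - 1579 = -1483 - 1579 = -3062$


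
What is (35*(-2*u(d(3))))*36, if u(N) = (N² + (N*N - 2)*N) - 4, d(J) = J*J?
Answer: -1985760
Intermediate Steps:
d(J) = J²
u(N) = -4 + N² + N*(-2 + N²) (u(N) = (N² + (N² - 2)*N) - 4 = (N² + (-2 + N²)*N) - 4 = (N² + N*(-2 + N²)) - 4 = -4 + N² + N*(-2 + N²))
(35*(-2*u(d(3))))*36 = (35*(-2*(-4 + (3²)² + (3²)³ - 2*3²)))*36 = (35*(-2*(-4 + 9² + 9³ - 2*9)))*36 = (35*(-2*(-4 + 81 + 729 - 18)))*36 = (35*(-2*788))*36 = (35*(-1576))*36 = -55160*36 = -1985760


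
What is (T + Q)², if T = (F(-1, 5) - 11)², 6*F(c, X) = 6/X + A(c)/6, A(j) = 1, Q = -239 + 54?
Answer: 4992002649841/1049760000 ≈ 4755.4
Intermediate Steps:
Q = -185
F(c, X) = 1/36 + 1/X (F(c, X) = (6/X + 1/6)/6 = (6/X + 1*(⅙))/6 = (6/X + ⅙)/6 = (⅙ + 6/X)/6 = 1/36 + 1/X)
T = 3759721/32400 (T = ((1/36)*(36 + 5)/5 - 11)² = ((1/36)*(⅕)*41 - 11)² = (41/180 - 11)² = (-1939/180)² = 3759721/32400 ≈ 116.04)
(T + Q)² = (3759721/32400 - 185)² = (-2234279/32400)² = 4992002649841/1049760000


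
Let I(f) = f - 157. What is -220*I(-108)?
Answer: 58300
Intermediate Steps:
I(f) = -157 + f
-220*I(-108) = -220*(-157 - 108) = -220*(-265) = 58300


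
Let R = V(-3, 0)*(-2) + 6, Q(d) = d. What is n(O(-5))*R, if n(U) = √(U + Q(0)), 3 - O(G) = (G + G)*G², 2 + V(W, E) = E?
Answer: 10*√253 ≈ 159.06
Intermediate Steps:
V(W, E) = -2 + E
O(G) = 3 - 2*G³ (O(G) = 3 - (G + G)*G² = 3 - 2*G*G² = 3 - 2*G³)
n(U) = √U (n(U) = √(U + 0) = √U)
R = 10 (R = (-2 + 0)*(-2) + 6 = -2*(-2) + 6 = 4 + 6 = 10)
n(O(-5))*R = √(3 - 2*(-5)³)*10 = √(3 - 2*(-125))*10 = √(3 + 250)*10 = √253*10 = 10*√253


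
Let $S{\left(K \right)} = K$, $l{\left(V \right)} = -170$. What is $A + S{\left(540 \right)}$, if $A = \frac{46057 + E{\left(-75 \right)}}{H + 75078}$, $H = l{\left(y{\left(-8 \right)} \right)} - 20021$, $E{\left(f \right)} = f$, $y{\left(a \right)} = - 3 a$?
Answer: $\frac{29684962}{54887} \approx 540.84$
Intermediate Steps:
$H = -20191$ ($H = -170 - 20021 = -20191$)
$A = \frac{45982}{54887}$ ($A = \frac{46057 - 75}{-20191 + 75078} = \frac{45982}{54887} \approx 0.83776$)
$A + S{\left(540 \right)} = \frac{45982}{54887} + 540 = \frac{29684962}{54887}$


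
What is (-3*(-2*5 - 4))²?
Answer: 1764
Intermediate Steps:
(-3*(-2*5 - 4))² = (-3*(-10 - 4))² = (-3*(-14))² = 42² = 1764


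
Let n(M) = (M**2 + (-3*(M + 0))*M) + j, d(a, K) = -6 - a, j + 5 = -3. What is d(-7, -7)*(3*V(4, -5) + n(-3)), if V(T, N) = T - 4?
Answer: -26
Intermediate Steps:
j = -8 (j = -5 - 3 = -8)
V(T, N) = -4 + T
n(M) = -8 - 2*M**2 (n(M) = (M**2 + (-3*(M + 0))*M) - 8 = (M**2 + (-3*M)*M) - 8 = (M**2 - 3*M**2) - 8 = -2*M**2 - 8 = -8 - 2*M**2)
d(-7, -7)*(3*V(4, -5) + n(-3)) = (-6 - 1*(-7))*(3*(-4 + 4) + (-8 - 2*(-3)**2)) = (-6 + 7)*(3*0 + (-8 - 2*9)) = 1*(0 + (-8 - 18)) = 1*(0 - 26) = 1*(-26) = -26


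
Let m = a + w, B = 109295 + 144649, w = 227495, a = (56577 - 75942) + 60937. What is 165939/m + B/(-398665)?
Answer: -724626271/35755865185 ≈ -0.020266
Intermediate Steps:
a = 41572 (a = -19365 + 60937 = 41572)
B = 253944
m = 269067 (m = 41572 + 227495 = 269067)
165939/m + B/(-398665) = 165939/269067 + 253944/(-398665) = 165939*(1/269067) + 253944*(-1/398665) = 55313/89689 - 253944/398665 = -724626271/35755865185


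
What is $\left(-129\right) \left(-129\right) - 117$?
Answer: $16524$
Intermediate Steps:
$\left(-129\right) \left(-129\right) - 117 = 16641 - 117 = 16524$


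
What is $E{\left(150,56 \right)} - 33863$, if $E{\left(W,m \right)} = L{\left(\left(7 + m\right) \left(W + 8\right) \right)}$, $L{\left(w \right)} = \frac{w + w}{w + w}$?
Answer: $-33862$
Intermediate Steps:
$L{\left(w \right)} = 1$ ($L{\left(w \right)} = \frac{2 w}{2 w} = 2 w \frac{1}{2 w} = 1$)
$E{\left(W,m \right)} = 1$
$E{\left(150,56 \right)} - 33863 = 1 - 33863 = -33862$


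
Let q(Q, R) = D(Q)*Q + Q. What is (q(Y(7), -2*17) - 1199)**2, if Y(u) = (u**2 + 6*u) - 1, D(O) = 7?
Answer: 229441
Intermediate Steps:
Y(u) = -1 + u**2 + 6*u
q(Q, R) = 8*Q (q(Q, R) = 7*Q + Q = 8*Q)
(q(Y(7), -2*17) - 1199)**2 = (8*(-1 + 7**2 + 6*7) - 1199)**2 = (8*(-1 + 49 + 42) - 1199)**2 = (8*90 - 1199)**2 = (720 - 1199)**2 = (-479)**2 = 229441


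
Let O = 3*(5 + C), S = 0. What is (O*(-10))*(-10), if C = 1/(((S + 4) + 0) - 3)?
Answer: 1800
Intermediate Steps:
C = 1 (C = 1/(((0 + 4) + 0) - 3) = 1/((4 + 0) - 3) = 1/(4 - 3) = 1/1 = 1)
O = 18 (O = 3*(5 + 1) = 3*6 = 18)
(O*(-10))*(-10) = (18*(-10))*(-10) = -180*(-10) = 1800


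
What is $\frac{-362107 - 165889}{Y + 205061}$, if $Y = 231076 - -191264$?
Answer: $- \frac{527996}{627401} \approx -0.84156$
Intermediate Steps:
$Y = 422340$ ($Y = 231076 + 191264 = 422340$)
$\frac{-362107 - 165889}{Y + 205061} = \frac{-362107 - 165889}{422340 + 205061} = - \frac{527996}{627401}$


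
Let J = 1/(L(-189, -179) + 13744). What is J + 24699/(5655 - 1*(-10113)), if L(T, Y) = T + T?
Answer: 55023767/35125848 ≈ 1.5665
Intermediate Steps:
L(T, Y) = 2*T
J = 1/13366 (J = 1/(2*(-189) + 13744) = 1/(-378 + 13744) = 1/13366 ≈ 7.4817e-5)
J + 24699/(5655 - 1*(-10113)) = 1/13366 + 24699/(5655 - 1*(-10113)) = 1/13366 + 24699/(5655 + 10113) = 1/13366 + 24699/15768 = 1/13366 + 24699*(1/15768) = 1/13366 + 8233/5256 = 55023767/35125848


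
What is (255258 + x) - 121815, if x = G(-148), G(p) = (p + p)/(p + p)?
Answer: 133444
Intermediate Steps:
G(p) = 1 (G(p) = (2*p)/((2*p)) = (2*p)*(1/(2*p)) = 1)
x = 1
(255258 + x) - 121815 = (255258 + 1) - 121815 = 255259 - 121815 = 133444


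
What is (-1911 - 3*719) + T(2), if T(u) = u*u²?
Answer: -4060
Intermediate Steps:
T(u) = u³
(-1911 - 3*719) + T(2) = (-1911 - 3*719) + 2³ = (-1911 - 2157) + 8 = -4068 + 8 = -4060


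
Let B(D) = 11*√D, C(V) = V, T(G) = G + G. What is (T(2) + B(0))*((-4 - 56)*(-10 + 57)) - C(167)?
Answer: -11447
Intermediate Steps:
T(G) = 2*G
(T(2) + B(0))*((-4 - 56)*(-10 + 57)) - C(167) = (2*2 + 11*√0)*((-4 - 56)*(-10 + 57)) - 1*167 = (4 + 11*0)*(-60*47) - 167 = (4 + 0)*(-2820) - 167 = 4*(-2820) - 167 = -11280 - 167 = -11447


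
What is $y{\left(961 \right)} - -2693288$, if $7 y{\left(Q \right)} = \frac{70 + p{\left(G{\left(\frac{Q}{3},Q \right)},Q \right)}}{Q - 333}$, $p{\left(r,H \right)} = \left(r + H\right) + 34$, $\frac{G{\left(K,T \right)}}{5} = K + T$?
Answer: $\frac{35519104559}{13188} \approx 2.6933 \cdot 10^{6}$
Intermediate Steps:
$G{\left(K,T \right)} = 5 K + 5 T$ ($G{\left(K,T \right)} = 5 \left(K + T\right) = 5 K + 5 T$)
$p{\left(r,H \right)} = 34 + H + r$ ($p{\left(r,H \right)} = \left(H + r\right) + 34 = 34 + H + r$)
$y{\left(Q \right)} = \frac{104 + \frac{23 Q}{3}}{7 \left(-333 + Q\right)}$ ($y{\left(Q \right)} = \frac{\left(70 + \left(34 + Q + \left(5 \frac{Q}{3} + 5 Q\right)\right)\right) \frac{1}{Q - 333}}{7} = \frac{\left(70 + \left(34 + Q + \left(5 Q \frac{1}{3} + 5 Q\right)\right)\right) \frac{1}{-333 + Q}}{7} = \frac{\left(70 + \left(34 + Q + \left(5 \frac{Q}{3} + 5 Q\right)\right)\right) \frac{1}{-333 + Q}}{7} = \frac{\left(70 + \left(34 + Q + \left(\frac{5 Q}{3} + 5 Q\right)\right)\right) \frac{1}{-333 + Q}}{7} = \frac{\left(70 + \left(34 + Q + \frac{20 Q}{3}\right)\right) \frac{1}{-333 + Q}}{7} = \frac{\left(70 + \left(34 + \frac{23 Q}{3}\right)\right) \frac{1}{-333 + Q}}{7} = \frac{\left(104 + \frac{23 Q}{3}\right) \frac{1}{-333 + Q}}{7} = \frac{\frac{1}{-333 + Q} \left(104 + \frac{23 Q}{3}\right)}{7} = \frac{104 + \frac{23 Q}{3}}{7 \left(-333 + Q\right)}$)
$y{\left(961 \right)} - -2693288 = \frac{312 + 23 \cdot 961}{21 \left(-333 + 961\right)} - -2693288 = \frac{312 + 22103}{21 \cdot 628} + 2693288 = \frac{1}{21} \cdot \frac{1}{628} \cdot 22415 + 2693288 = \frac{22415}{13188} + 2693288 = \frac{35519104559}{13188}$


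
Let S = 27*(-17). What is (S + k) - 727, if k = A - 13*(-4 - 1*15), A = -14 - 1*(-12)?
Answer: -941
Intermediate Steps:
S = -459
A = -2 (A = -14 + 12 = -2)
k = 245 (k = -2 - 13*(-4 - 1*15) = -2 - 13*(-4 - 15) = -2 - 13*(-19) = -2 + 247 = 245)
(S + k) - 727 = (-459 + 245) - 727 = -214 - 727 = -941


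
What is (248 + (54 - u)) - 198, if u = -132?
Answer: 236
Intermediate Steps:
(248 + (54 - u)) - 198 = (248 + (54 - 1*(-132))) - 198 = (248 + (54 + 132)) - 198 = (248 + 186) - 198 = 434 - 198 = 236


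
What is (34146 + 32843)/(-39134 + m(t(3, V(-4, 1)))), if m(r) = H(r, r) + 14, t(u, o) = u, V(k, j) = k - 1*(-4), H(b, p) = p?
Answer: -5153/3009 ≈ -1.7125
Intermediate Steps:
V(k, j) = 4 + k (V(k, j) = k + 4 = 4 + k)
m(r) = 14 + r (m(r) = r + 14 = 14 + r)
(34146 + 32843)/(-39134 + m(t(3, V(-4, 1)))) = (34146 + 32843)/(-39134 + (14 + 3)) = 66989/(-39134 + 17) = 66989/(-39117) = 66989*(-1/39117) = -5153/3009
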